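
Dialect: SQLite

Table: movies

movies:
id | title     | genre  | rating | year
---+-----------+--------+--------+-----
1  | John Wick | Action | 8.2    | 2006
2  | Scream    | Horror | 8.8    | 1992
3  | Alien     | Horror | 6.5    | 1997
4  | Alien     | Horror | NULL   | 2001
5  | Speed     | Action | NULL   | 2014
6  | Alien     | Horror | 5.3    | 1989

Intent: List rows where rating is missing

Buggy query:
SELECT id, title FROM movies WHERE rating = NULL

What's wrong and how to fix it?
Bug: '= NULL' is always unknown in SQL three-valued logic, so no rows match

Fix: Replace '= NULL' with 'IS NULL'

Corrected query:
SELECT id, title FROM movies WHERE rating IS NULL

Result:
id | title
---+------
4  | Alien
5  | Speed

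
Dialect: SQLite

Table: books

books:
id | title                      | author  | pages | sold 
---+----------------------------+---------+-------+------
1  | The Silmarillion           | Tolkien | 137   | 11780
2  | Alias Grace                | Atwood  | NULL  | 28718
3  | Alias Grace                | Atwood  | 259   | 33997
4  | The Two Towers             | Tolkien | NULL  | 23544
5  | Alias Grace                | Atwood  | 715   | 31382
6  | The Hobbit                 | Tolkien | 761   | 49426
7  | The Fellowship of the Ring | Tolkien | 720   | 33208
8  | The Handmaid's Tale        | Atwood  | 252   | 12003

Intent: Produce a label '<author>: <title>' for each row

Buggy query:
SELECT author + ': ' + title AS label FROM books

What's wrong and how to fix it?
Bug: SQLite uses || for string concatenation; + coerces text to numbers (yielding 0)

Fix: Replace + with || to concatenate text

Corrected query:
SELECT author || ': ' || title AS label FROM books

Result:
label                              
-----------------------------------
Tolkien: The Silmarillion          
Atwood: Alias Grace                
Atwood: Alias Grace                
Tolkien: The Two Towers            
Atwood: Alias Grace                
Tolkien: The Hobbit                
Tolkien: The Fellowship of the Ring
Atwood: The Handmaid's Tale        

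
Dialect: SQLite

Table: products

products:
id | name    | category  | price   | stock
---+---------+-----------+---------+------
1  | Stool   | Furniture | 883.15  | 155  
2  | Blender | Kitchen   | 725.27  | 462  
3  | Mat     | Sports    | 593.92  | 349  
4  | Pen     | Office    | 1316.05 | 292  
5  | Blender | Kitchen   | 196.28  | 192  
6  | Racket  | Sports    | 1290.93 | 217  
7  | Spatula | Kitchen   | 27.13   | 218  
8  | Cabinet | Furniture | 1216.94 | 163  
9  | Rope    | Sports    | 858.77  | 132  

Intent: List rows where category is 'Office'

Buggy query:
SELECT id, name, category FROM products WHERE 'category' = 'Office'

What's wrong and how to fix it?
Bug: 'category' in single quotes is a string literal, not the column; the comparison is literal-vs-literal and never true

Fix: Remove the quotes around the column name (or use double quotes for an identifier)

Corrected query:
SELECT id, name, category FROM products WHERE category = 'Office'

Result:
id | name | category
---+------+---------
4  | Pen  | Office  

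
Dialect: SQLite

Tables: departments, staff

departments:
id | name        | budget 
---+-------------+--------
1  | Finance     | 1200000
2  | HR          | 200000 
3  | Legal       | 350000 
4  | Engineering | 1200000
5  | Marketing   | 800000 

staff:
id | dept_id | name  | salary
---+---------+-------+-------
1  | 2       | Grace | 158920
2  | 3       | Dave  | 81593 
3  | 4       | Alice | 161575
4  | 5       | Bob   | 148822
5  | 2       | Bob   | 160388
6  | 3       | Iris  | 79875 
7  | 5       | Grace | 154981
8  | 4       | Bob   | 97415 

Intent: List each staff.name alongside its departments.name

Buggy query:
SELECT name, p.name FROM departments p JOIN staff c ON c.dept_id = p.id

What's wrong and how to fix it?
Bug: 'name' exists in both joined tables, so the database can't tell which one is meant

Fix: Qualify the column with its table alias (c.name)

Corrected query:
SELECT c.name, p.name FROM departments p JOIN staff c ON c.dept_id = p.id

Result:
name  | name       
------+------------
Grace | HR         
Dave  | Legal      
Alice | Engineering
Bob   | Marketing  
Bob   | HR         
Iris  | Legal      
Grace | Marketing  
Bob   | Engineering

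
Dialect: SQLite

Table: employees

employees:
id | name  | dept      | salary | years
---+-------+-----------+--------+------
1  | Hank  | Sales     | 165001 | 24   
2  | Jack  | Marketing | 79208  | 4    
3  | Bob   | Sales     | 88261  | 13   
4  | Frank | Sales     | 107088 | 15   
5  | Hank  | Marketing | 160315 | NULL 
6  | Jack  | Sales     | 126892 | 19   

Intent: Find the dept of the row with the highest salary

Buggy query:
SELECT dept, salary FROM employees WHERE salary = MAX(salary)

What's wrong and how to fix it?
Bug: WHERE is evaluated per row; an aggregate over the whole table isn't defined there

Fix: Use a subquery: WHERE salary = (SELECT MAX(salary) FROM employees)

Corrected query:
SELECT dept, salary FROM employees WHERE salary = (SELECT MAX(salary) FROM employees)

Result:
dept  | salary
------+-------
Sales | 165001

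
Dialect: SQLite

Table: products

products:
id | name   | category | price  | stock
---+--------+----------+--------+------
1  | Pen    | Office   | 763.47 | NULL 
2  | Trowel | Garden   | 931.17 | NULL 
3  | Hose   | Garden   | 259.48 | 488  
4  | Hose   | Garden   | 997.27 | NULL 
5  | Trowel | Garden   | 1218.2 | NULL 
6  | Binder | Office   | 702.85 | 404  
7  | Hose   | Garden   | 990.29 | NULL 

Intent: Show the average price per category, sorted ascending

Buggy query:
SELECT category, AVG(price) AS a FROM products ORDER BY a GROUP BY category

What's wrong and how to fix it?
Bug: ORDER BY appears before GROUP BY; SQL clause order requires GROUP BY first

Fix: Move ORDER BY to the end, after GROUP BY

Corrected query:
SELECT category, AVG(price) AS a FROM products GROUP BY category ORDER BY a

Result:
category | a      
---------+--------
Office   | 733.16 
Garden   | 879.282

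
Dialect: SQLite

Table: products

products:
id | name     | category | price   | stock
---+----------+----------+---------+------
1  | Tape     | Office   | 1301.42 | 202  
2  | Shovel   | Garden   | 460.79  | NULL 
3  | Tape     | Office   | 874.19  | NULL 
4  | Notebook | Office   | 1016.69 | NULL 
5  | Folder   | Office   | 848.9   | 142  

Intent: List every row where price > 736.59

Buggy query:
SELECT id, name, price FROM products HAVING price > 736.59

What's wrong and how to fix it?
Bug: This is a non-aggregate query (no GROUP BY, no aggregates), so in SQLite the HAVING clause is invalid here; a row-level condition belongs in WHERE

Fix: Use WHERE for row-level filtering

Corrected query:
SELECT id, name, price FROM products WHERE price > 736.59

Result:
id | name     | price  
---+----------+--------
1  | Tape     | 1301.42
3  | Tape     | 874.19 
4  | Notebook | 1016.69
5  | Folder   | 848.9  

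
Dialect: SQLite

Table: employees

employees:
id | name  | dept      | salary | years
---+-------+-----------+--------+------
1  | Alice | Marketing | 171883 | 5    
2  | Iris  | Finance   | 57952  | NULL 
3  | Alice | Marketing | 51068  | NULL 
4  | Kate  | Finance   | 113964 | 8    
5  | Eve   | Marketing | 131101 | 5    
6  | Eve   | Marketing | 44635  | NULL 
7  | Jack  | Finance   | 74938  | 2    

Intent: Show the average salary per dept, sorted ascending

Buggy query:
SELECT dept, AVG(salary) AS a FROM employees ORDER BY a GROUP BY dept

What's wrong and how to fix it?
Bug: ORDER BY appears before GROUP BY; SQL clause order requires GROUP BY first

Fix: Reorder: SELECT … FROM … GROUP BY … ORDER BY …

Corrected query:
SELECT dept, AVG(salary) AS a FROM employees GROUP BY dept ORDER BY a

Result:
dept      | a           
----------+-------------
Finance   | 82284.666667
Marketing | 99671.75    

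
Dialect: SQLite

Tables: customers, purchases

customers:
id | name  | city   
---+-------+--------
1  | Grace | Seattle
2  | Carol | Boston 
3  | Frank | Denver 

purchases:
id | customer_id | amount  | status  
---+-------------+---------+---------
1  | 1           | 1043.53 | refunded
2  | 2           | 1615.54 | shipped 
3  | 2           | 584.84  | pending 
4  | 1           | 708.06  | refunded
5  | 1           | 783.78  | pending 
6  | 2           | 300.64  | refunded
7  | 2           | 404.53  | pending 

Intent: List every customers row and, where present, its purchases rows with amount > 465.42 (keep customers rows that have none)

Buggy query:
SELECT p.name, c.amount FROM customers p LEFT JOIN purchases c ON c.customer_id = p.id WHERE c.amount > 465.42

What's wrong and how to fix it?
Bug: A WHERE condition on the right-hand table after LEFT JOIN drops unmatched parents

Fix: Put 'c.amount > 465.42' in the JOIN's ON clause instead of WHERE

Corrected query:
SELECT p.name, c.amount FROM customers p LEFT JOIN purchases c ON c.customer_id = p.id AND c.amount > 465.42

Result:
name  | amount 
------+--------
Grace | 708.06 
Grace | 783.78 
Grace | 1043.53
Carol | 584.84 
Carol | 1615.54
Frank | NULL   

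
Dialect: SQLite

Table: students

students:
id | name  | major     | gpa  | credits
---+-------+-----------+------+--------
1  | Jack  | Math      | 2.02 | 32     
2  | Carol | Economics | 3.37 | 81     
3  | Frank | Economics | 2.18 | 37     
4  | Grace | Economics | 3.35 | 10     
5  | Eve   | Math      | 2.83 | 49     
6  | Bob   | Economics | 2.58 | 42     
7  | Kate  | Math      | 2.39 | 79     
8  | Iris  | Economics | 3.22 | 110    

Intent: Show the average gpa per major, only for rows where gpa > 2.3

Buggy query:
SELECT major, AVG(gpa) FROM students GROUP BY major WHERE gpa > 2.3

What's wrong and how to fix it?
Bug: Row-level WHERE must come before GROUP BY in the clause order

Fix: Place WHERE between FROM and GROUP BY

Corrected query:
SELECT major, AVG(gpa) FROM students WHERE gpa > 2.3 GROUP BY major

Result:
major     | AVG(gpa)
----------+---------
Economics | 3.13    
Math      | 2.61    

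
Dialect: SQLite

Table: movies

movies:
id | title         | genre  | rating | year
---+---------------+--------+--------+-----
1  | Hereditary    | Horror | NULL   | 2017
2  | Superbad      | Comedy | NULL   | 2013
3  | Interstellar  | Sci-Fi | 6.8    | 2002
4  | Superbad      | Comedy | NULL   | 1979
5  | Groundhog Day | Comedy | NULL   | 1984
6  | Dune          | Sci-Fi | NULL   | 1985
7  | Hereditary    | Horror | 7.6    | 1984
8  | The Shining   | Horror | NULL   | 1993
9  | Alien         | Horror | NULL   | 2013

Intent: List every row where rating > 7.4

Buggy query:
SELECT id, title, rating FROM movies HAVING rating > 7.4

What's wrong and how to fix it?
Bug: This is a non-aggregate query (no GROUP BY, no aggregates), so in SQLite the HAVING clause is invalid here; a row-level condition belongs in WHERE

Fix: Replace HAVING with WHERE since the condition applies to individual rows

Corrected query:
SELECT id, title, rating FROM movies WHERE rating > 7.4

Result:
id | title      | rating
---+------------+-------
7  | Hereditary | 7.6   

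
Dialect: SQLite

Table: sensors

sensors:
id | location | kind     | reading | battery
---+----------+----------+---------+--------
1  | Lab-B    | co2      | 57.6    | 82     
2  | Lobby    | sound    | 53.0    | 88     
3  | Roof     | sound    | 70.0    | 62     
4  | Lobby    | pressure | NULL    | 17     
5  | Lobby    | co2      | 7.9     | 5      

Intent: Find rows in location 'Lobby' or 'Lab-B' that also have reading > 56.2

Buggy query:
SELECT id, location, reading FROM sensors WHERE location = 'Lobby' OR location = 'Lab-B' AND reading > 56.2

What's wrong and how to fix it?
Bug: Without parentheses, AND is evaluated before OR, so the reading filter only applies to the 'Lab-B' branch

Fix: Add parentheses around the OR so the AND applies to both alternatives

Corrected query:
SELECT id, location, reading FROM sensors WHERE (location = 'Lobby' OR location = 'Lab-B') AND reading > 56.2

Result:
id | location | reading
---+----------+--------
1  | Lab-B    | 57.6   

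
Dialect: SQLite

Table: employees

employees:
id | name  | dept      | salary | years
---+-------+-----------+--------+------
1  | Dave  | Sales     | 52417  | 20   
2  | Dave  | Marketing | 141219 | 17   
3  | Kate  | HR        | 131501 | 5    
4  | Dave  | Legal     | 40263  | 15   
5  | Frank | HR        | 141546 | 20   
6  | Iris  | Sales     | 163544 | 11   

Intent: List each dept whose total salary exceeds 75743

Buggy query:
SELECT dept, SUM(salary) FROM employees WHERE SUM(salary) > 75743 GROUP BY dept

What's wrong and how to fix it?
Bug: WHERE runs before GROUP BY, so aggregates aren't available there

Fix: Use HAVING (which filters groups after aggregation) instead of WHERE

Corrected query:
SELECT dept, SUM(salary) FROM employees GROUP BY dept HAVING SUM(salary) > 75743

Result:
dept      | SUM(salary)
----------+------------
HR        | 273047     
Marketing | 141219     
Sales     | 215961     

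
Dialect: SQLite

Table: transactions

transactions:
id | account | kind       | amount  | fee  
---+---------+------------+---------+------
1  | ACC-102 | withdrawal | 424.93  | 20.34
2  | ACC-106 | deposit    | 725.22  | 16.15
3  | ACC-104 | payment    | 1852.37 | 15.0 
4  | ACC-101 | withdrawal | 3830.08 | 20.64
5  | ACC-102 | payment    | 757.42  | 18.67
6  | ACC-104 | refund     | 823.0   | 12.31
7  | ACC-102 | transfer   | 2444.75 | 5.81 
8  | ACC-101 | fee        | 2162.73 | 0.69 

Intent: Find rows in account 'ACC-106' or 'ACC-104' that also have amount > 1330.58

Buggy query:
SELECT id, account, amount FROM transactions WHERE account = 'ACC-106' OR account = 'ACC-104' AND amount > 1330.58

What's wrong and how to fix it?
Bug: Without parentheses, AND is evaluated before OR, so the amount filter only applies to the 'ACC-104' branch

Fix: Add parentheses around the OR so the AND applies to both alternatives

Corrected query:
SELECT id, account, amount FROM transactions WHERE (account = 'ACC-106' OR account = 'ACC-104') AND amount > 1330.58

Result:
id | account | amount 
---+---------+--------
3  | ACC-104 | 1852.37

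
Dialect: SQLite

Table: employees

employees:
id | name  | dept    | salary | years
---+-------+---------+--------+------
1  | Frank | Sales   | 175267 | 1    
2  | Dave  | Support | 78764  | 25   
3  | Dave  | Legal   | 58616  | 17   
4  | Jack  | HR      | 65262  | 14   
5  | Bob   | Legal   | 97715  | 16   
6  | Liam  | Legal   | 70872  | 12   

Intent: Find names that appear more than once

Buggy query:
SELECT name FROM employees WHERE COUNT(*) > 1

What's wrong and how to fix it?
Bug: COUNT(*) is an aggregate and cannot be used in WHERE

Fix: Group first, then use HAVING for the count condition

Corrected query:
SELECT name FROM employees GROUP BY name HAVING COUNT(*) > 1

Result:
name
----
Dave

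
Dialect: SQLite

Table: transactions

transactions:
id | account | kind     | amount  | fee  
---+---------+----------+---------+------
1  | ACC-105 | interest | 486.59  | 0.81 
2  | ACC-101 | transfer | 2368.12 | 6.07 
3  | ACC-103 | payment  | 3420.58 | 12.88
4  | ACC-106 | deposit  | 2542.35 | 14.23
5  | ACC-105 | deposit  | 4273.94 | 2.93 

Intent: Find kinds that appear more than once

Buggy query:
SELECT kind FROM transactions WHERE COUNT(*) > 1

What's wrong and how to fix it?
Bug: COUNT(*) is an aggregate and cannot be used in WHERE

Fix: Group first, then use HAVING for the count condition

Corrected query:
SELECT kind FROM transactions GROUP BY kind HAVING COUNT(*) > 1

Result:
kind   
-------
deposit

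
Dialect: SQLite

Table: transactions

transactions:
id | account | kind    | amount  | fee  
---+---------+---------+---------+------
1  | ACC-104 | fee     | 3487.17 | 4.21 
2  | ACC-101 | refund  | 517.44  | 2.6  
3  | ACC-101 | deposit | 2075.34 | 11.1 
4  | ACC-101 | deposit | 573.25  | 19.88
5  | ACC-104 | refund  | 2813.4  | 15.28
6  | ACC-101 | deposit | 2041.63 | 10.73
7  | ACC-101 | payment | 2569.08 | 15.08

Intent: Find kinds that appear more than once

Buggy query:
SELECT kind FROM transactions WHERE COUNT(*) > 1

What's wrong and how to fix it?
Bug: COUNT(*) is an aggregate and cannot be used in WHERE

Fix: Group first, then use HAVING for the count condition

Corrected query:
SELECT kind FROM transactions GROUP BY kind HAVING COUNT(*) > 1

Result:
kind   
-------
deposit
refund 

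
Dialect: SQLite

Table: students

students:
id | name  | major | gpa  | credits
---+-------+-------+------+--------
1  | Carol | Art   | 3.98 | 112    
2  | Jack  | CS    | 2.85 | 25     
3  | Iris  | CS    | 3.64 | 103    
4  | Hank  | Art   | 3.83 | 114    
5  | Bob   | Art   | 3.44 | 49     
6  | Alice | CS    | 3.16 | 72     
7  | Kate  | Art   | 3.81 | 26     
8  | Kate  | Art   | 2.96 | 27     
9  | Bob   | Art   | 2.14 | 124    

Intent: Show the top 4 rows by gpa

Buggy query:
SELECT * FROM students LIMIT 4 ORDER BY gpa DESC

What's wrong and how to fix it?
Bug: LIMIT must come after ORDER BY

Fix: Swap the clauses: ORDER BY first, then LIMIT

Corrected query:
SELECT * FROM students ORDER BY gpa DESC LIMIT 4

Result:
id | name  | major | gpa  | credits
---+-------+-------+------+--------
1  | Carol | Art   | 3.98 | 112    
4  | Hank  | Art   | 3.83 | 114    
7  | Kate  | Art   | 3.81 | 26     
3  | Iris  | CS    | 3.64 | 103    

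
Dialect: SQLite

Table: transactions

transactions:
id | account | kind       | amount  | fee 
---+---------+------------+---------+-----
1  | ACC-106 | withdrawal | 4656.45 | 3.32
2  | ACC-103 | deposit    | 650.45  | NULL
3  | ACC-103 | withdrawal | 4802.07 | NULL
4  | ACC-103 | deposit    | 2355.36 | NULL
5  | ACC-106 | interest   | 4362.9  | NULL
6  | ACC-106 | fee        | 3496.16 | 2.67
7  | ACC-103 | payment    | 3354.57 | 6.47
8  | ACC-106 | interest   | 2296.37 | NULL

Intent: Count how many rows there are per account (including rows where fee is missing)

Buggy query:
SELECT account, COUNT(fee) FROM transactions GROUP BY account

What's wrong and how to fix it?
Bug: COUNT(column) counts non-NULL values only; rows with NULL fee aren't counted

Fix: Replace COUNT(fee) with COUNT(*)

Corrected query:
SELECT account, COUNT(*) FROM transactions GROUP BY account

Result:
account | COUNT(*)
--------+---------
ACC-103 | 4       
ACC-106 | 4       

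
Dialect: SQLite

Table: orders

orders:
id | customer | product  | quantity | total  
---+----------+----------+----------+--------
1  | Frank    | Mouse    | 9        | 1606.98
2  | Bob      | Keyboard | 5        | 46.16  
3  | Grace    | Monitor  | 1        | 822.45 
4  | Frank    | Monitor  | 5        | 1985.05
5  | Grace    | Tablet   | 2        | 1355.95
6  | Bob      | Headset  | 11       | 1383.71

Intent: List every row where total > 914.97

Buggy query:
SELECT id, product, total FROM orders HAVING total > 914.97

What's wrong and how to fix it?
Bug: HAVING filters the output of aggregation, but this query has no GROUP BY and no aggregate functions, so SQLite rejects it (HAVING clause on a non-aggregate query); the condition here is per row

Fix: Replace HAVING with WHERE since the condition applies to individual rows

Corrected query:
SELECT id, product, total FROM orders WHERE total > 914.97

Result:
id | product | total  
---+---------+--------
1  | Mouse   | 1606.98
4  | Monitor | 1985.05
5  | Tablet  | 1355.95
6  | Headset | 1383.71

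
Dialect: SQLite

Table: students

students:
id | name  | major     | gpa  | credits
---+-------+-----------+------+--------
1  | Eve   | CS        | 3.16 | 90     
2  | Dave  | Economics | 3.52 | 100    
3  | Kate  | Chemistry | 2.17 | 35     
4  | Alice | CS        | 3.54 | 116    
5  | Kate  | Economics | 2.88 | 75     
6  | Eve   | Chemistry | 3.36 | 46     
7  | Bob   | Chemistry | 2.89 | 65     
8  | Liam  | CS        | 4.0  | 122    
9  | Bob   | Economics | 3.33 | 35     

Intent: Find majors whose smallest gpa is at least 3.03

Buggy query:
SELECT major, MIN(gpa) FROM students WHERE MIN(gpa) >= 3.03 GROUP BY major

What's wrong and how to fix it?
Bug: MIN() in WHERE is a misuse of aggregate

Fix: Use HAVING for the per-group MIN condition

Corrected query:
SELECT major, MIN(gpa) FROM students GROUP BY major HAVING MIN(gpa) >= 3.03

Result:
major | MIN(gpa)
------+---------
CS    | 3.16    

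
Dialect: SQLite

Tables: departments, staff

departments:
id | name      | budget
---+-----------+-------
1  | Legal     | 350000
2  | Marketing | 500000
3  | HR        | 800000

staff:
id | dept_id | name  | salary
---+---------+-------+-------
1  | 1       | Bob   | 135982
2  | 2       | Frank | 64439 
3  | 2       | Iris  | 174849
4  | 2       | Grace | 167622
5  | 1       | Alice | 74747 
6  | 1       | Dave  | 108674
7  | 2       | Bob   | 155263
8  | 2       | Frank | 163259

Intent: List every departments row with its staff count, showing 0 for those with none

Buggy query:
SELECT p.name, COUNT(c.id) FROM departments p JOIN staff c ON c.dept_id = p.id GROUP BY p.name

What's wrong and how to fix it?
Bug: An inner join excludes parents with zero children

Fix: Use LEFT JOIN so parents without children still appear (COUNT(c.id) gives 0)

Corrected query:
SELECT p.name, COUNT(c.id) FROM departments p LEFT JOIN staff c ON c.dept_id = p.id GROUP BY p.name

Result:
name      | COUNT(c.id)
----------+------------
HR        | 0          
Legal     | 3          
Marketing | 5          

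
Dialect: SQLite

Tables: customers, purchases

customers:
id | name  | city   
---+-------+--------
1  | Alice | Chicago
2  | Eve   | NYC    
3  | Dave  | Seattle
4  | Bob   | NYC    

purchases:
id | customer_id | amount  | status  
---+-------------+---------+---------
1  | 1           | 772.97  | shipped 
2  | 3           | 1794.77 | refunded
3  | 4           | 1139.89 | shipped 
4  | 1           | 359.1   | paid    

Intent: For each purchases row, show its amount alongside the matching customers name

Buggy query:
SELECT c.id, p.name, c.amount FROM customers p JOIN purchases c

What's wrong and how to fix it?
Bug: Missing join condition: each purchases row is matched to all customers rows instead of just its own

Fix: Specify the join condition linking the foreign key to the parent id

Corrected query:
SELECT c.id, p.name, c.amount FROM customers p JOIN purchases c ON c.customer_id = p.id

Result:
id | name  | amount 
---+-------+--------
1  | Alice | 772.97 
2  | Dave  | 1794.77
3  | Bob   | 1139.89
4  | Alice | 359.1  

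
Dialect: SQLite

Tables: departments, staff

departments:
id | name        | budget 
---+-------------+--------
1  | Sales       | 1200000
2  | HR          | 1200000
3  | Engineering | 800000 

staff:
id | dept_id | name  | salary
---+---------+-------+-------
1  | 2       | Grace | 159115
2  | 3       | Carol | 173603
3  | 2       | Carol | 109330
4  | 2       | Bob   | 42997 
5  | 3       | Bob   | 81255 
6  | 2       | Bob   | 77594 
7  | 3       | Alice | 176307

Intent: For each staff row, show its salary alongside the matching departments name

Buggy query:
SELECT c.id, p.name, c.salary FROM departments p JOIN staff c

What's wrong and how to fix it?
Bug: JOIN with no ON clause produces a cartesian product; every staff row pairs with every departments row

Fix: Specify the join condition linking the foreign key to the parent id

Corrected query:
SELECT c.id, p.name, c.salary FROM departments p JOIN staff c ON c.dept_id = p.id

Result:
id | name        | salary
---+-------------+-------
1  | HR          | 159115
2  | Engineering | 173603
3  | HR          | 109330
4  | HR          | 42997 
5  | Engineering | 81255 
6  | HR          | 77594 
7  | Engineering | 176307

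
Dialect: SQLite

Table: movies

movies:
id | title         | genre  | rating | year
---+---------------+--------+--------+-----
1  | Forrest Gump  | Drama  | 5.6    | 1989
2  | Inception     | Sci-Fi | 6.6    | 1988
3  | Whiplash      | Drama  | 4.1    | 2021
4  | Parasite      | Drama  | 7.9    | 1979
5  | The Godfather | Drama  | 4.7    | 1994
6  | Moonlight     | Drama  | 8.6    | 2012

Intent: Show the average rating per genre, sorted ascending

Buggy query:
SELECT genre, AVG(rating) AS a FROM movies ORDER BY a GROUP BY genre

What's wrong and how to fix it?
Bug: GROUP BY must precede ORDER BY

Fix: Reorder: SELECT … FROM … GROUP BY … ORDER BY …

Corrected query:
SELECT genre, AVG(rating) AS a FROM movies GROUP BY genre ORDER BY a

Result:
genre  | a   
-------+-----
Drama  | 6.18
Sci-Fi | 6.6 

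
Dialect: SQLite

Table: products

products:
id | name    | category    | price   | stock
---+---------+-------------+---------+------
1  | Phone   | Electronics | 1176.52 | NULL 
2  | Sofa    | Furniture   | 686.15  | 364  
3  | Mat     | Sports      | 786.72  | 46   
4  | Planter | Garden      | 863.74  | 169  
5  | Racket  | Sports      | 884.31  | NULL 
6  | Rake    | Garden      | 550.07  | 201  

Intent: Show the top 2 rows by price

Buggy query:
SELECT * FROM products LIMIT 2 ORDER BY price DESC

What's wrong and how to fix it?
Bug: ORDER BY cannot follow LIMIT; LIMIT is the final clause

Fix: Swap the clauses: ORDER BY first, then LIMIT

Corrected query:
SELECT * FROM products ORDER BY price DESC LIMIT 2

Result:
id | name   | category    | price   | stock
---+--------+-------------+---------+------
1  | Phone  | Electronics | 1176.52 | NULL 
5  | Racket | Sports      | 884.31  | NULL 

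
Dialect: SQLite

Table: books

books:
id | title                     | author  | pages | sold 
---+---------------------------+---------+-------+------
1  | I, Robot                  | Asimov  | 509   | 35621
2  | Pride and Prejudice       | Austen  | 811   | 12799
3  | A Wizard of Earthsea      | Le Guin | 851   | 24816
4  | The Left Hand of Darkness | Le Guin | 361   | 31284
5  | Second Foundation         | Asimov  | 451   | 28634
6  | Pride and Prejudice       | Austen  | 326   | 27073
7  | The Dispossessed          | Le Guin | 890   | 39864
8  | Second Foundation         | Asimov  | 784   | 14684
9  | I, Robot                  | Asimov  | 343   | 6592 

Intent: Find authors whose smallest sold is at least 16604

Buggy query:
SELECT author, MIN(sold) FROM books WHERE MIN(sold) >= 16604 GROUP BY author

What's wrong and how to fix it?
Bug: MIN() in WHERE is a misuse of aggregate

Fix: Replace WHERE with HAVING after the GROUP BY

Corrected query:
SELECT author, MIN(sold) FROM books GROUP BY author HAVING MIN(sold) >= 16604

Result:
author  | MIN(sold)
--------+----------
Le Guin | 24816    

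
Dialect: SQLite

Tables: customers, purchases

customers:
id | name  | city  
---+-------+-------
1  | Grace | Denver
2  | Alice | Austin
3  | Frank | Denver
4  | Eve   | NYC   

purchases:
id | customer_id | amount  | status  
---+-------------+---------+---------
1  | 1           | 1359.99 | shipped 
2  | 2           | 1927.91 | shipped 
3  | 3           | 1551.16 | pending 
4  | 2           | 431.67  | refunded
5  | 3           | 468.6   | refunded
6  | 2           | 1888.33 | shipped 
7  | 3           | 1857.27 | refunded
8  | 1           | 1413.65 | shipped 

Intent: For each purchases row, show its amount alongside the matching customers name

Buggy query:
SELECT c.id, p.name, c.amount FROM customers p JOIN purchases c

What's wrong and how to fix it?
Bug: Missing join condition: each purchases row is matched to all customers rows instead of just its own

Fix: Add ON c.customer_id = p.id to the JOIN

Corrected query:
SELECT c.id, p.name, c.amount FROM customers p JOIN purchases c ON c.customer_id = p.id

Result:
id | name  | amount 
---+-------+--------
1  | Grace | 1359.99
2  | Alice | 1927.91
3  | Frank | 1551.16
4  | Alice | 431.67 
5  | Frank | 468.6  
6  | Alice | 1888.33
7  | Frank | 1857.27
8  | Grace | 1413.65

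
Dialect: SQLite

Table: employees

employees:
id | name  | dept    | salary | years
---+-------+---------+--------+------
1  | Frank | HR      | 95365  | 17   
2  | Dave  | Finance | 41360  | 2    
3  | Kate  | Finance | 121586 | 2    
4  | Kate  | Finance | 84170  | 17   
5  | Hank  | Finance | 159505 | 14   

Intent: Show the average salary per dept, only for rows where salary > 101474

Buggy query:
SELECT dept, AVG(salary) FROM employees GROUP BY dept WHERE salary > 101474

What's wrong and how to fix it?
Bug: WHERE cannot follow GROUP BY

Fix: Move the WHERE clause before GROUP BY

Corrected query:
SELECT dept, AVG(salary) FROM employees WHERE salary > 101474 GROUP BY dept

Result:
dept    | AVG(salary)
--------+------------
Finance | 140545.5   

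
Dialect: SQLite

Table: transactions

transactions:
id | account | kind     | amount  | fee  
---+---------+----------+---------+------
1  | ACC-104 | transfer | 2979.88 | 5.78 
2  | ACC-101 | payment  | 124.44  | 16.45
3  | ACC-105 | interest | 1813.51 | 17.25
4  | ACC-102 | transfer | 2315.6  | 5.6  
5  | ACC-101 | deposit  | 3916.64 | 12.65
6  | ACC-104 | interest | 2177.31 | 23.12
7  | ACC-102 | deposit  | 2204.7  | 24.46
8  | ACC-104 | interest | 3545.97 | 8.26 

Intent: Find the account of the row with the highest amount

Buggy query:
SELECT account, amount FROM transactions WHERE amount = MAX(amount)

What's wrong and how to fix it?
Bug: MAX(amount) is an aggregate and cannot be used directly in WHERE

Fix: Wrap MAX in a scalar subquery so WHERE compares against a single value

Corrected query:
SELECT account, amount FROM transactions WHERE amount = (SELECT MAX(amount) FROM transactions)

Result:
account | amount 
--------+--------
ACC-101 | 3916.64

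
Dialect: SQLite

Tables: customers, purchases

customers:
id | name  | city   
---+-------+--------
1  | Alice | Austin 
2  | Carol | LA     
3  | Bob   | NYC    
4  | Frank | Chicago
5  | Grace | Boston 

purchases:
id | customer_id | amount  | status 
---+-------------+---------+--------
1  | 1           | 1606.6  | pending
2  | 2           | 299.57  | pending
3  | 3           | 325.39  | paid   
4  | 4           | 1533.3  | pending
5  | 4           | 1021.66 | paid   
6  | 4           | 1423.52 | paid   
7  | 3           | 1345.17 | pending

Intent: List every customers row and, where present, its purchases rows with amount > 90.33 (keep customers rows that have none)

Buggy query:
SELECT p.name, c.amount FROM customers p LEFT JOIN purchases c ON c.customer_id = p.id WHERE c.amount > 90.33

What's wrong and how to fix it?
Bug: Filtering c.amount in WHERE discards the NULL rows produced by LEFT JOIN, turning it into an inner join

Fix: Put 'c.amount > 90.33' in the JOIN's ON clause instead of WHERE

Corrected query:
SELECT p.name, c.amount FROM customers p LEFT JOIN purchases c ON c.customer_id = p.id AND c.amount > 90.33

Result:
name  | amount 
------+--------
Alice | 1606.6 
Carol | 299.57 
Bob   | 325.39 
Bob   | 1345.17
Frank | 1021.66
Frank | 1423.52
Frank | 1533.3 
Grace | NULL   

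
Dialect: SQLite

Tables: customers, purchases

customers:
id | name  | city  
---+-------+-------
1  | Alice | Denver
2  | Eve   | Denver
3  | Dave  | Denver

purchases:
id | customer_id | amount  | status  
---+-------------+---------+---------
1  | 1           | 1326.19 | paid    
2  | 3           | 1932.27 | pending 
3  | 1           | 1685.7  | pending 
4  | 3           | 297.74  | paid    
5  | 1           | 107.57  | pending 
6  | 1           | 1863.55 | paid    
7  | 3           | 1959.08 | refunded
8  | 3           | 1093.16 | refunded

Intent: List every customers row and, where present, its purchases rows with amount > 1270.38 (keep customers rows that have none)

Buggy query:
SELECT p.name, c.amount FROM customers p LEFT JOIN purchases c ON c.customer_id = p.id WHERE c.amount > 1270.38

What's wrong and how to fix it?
Bug: Filtering c.amount in WHERE discards the NULL rows produced by LEFT JOIN, turning it into an inner join

Fix: Move the right-table condition into the ON clause so unmatched parents are kept

Corrected query:
SELECT p.name, c.amount FROM customers p LEFT JOIN purchases c ON c.customer_id = p.id AND c.amount > 1270.38

Result:
name  | amount 
------+--------
Alice | 1326.19
Alice | 1685.7 
Alice | 1863.55
Eve   | NULL   
Dave  | 1932.27
Dave  | 1959.08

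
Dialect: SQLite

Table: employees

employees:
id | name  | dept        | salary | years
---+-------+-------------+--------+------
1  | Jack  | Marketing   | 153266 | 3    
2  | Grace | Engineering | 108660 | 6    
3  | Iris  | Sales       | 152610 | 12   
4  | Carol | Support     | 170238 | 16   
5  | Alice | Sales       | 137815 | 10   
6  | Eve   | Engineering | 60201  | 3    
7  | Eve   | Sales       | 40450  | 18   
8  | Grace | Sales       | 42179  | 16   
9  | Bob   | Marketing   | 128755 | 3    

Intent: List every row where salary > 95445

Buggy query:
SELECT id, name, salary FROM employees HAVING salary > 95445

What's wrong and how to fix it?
Bug: This is a non-aggregate query (no GROUP BY, no aggregates), so in SQLite the HAVING clause is invalid here; a row-level condition belongs in WHERE

Fix: Replace HAVING with WHERE since the condition applies to individual rows

Corrected query:
SELECT id, name, salary FROM employees WHERE salary > 95445

Result:
id | name  | salary
---+-------+-------
1  | Jack  | 153266
2  | Grace | 108660
3  | Iris  | 152610
4  | Carol | 170238
5  | Alice | 137815
9  | Bob   | 128755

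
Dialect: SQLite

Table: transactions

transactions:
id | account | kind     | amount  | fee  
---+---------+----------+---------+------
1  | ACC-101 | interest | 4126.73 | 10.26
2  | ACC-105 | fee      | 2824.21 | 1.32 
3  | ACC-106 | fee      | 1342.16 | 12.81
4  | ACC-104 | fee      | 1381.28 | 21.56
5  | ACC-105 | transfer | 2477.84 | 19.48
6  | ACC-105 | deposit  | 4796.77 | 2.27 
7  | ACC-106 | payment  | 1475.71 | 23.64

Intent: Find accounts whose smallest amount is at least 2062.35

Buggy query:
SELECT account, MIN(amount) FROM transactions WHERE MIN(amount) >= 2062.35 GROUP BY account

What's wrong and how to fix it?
Bug: MIN() in WHERE is a misuse of aggregate

Fix: Replace WHERE with HAVING after the GROUP BY

Corrected query:
SELECT account, MIN(amount) FROM transactions GROUP BY account HAVING MIN(amount) >= 2062.35

Result:
account | MIN(amount)
--------+------------
ACC-101 | 4126.73    
ACC-105 | 2477.84    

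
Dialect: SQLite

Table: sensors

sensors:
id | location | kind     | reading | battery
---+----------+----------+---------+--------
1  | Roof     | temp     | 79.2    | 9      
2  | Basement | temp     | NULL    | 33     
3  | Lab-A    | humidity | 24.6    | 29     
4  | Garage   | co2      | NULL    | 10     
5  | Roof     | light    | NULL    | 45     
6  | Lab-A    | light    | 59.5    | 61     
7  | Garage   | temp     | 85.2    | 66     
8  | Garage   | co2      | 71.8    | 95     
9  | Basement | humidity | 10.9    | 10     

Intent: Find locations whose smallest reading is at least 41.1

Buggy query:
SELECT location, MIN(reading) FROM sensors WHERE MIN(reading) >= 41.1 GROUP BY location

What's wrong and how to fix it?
Bug: MIN() in WHERE is a misuse of aggregate

Fix: Use HAVING for the per-group MIN condition

Corrected query:
SELECT location, MIN(reading) FROM sensors GROUP BY location HAVING MIN(reading) >= 41.1

Result:
location | MIN(reading)
---------+-------------
Garage   | 71.8        
Roof     | 79.2        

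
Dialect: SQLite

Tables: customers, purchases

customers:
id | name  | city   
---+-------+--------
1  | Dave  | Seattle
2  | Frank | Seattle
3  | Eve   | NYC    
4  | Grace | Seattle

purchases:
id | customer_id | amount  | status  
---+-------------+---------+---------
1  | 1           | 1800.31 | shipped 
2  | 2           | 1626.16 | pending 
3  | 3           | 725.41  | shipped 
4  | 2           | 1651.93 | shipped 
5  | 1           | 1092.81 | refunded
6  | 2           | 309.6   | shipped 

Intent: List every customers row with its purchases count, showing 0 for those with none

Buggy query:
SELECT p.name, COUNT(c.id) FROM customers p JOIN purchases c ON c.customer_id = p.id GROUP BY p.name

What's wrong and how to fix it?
Bug: INNER JOIN drops customers rows that have no matching purchases rows

Fix: Use LEFT JOIN so parents without children still appear (COUNT(c.id) gives 0)

Corrected query:
SELECT p.name, COUNT(c.id) FROM customers p LEFT JOIN purchases c ON c.customer_id = p.id GROUP BY p.name

Result:
name  | COUNT(c.id)
------+------------
Dave  | 2          
Eve   | 1          
Frank | 3          
Grace | 0          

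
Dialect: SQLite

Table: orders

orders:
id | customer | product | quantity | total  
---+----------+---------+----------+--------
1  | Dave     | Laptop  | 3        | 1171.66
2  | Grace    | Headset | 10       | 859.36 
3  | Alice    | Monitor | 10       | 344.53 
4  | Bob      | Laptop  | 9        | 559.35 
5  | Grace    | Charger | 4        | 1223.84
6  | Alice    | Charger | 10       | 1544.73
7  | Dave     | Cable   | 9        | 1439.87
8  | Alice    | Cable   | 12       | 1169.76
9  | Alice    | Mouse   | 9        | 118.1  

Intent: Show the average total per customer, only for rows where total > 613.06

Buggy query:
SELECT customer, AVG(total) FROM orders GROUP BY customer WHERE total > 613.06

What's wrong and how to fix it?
Bug: Row-level WHERE must come before GROUP BY in the clause order

Fix: Place WHERE between FROM and GROUP BY

Corrected query:
SELECT customer, AVG(total) FROM orders WHERE total > 613.06 GROUP BY customer

Result:
customer | AVG(total)
---------+-----------
Alice    | 1357.245  
Dave     | 1305.765  
Grace    | 1041.6    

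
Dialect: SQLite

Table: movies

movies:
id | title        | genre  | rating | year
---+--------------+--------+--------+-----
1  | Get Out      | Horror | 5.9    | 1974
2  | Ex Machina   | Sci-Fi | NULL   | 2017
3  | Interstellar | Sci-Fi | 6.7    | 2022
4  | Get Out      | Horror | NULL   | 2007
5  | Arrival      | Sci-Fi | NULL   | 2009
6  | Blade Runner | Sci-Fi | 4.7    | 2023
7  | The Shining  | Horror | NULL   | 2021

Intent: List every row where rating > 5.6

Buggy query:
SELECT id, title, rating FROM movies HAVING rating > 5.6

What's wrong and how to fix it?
Bug: HAVING filters the output of aggregation, but this query has no GROUP BY and no aggregate functions, so SQLite rejects it (HAVING clause on a non-aggregate query); the condition here is per row

Fix: Replace HAVING with WHERE since the condition applies to individual rows

Corrected query:
SELECT id, title, rating FROM movies WHERE rating > 5.6

Result:
id | title        | rating
---+--------------+-------
1  | Get Out      | 5.9   
3  | Interstellar | 6.7   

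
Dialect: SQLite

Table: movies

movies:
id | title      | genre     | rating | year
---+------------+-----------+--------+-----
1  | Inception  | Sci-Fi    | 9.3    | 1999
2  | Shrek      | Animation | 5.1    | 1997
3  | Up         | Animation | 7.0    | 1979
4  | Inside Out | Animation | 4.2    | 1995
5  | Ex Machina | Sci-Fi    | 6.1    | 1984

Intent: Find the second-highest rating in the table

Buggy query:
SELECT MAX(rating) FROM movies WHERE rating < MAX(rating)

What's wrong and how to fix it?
Bug: MAX(rating) on the right of the comparison is an aggregate-in-WHERE error

Fix: Compute the overall MAX in a subquery, then take MAX of rows below it

Corrected query:
SELECT MAX(rating) FROM movies WHERE rating < (SELECT MAX(rating) FROM movies)

Result:
MAX(rating)
-----------
7          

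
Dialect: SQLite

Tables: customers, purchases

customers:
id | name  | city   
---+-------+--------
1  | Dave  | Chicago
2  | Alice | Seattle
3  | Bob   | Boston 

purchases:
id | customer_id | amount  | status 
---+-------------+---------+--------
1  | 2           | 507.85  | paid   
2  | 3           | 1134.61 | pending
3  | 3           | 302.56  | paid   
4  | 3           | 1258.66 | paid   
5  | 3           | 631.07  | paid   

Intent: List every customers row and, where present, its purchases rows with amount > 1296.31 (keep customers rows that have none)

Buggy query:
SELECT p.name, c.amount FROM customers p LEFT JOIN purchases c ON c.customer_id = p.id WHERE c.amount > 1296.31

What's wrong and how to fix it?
Bug: A WHERE condition on the right-hand table after LEFT JOIN drops unmatched parents

Fix: Move the right-table condition into the ON clause so unmatched parents are kept

Corrected query:
SELECT p.name, c.amount FROM customers p LEFT JOIN purchases c ON c.customer_id = p.id AND c.amount > 1296.31

Result:
name  | amount
------+-------
Dave  | NULL  
Alice | NULL  
Bob   | NULL  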